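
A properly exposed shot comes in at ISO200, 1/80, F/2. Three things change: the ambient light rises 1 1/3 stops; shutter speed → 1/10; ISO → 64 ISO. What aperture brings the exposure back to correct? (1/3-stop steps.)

f/5

Scene light: 1 1/3 stops brighter.
Shutter speed: 1/80 → 1/60 → 1/50 → 1/40 → 1/30 → 1/25 → 1/20 → 1/15 → 1/13 → 1/10 — 3 stops slower (brighter).
ISO: 200 → 160 → 125 → 100 → 80 → 64 — 1 2/3 stops dropped (darker).
Net so far: 2 2/3 stops brighter. Aperture: f/2 → f/2.2 → f/2.5 → f/2.8 → f/3.2 → f/3.5 → f/4 → f/4.5 → f/5.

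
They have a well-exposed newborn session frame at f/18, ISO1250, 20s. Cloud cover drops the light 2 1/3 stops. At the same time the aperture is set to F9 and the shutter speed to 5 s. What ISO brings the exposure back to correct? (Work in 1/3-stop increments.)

Scene light: 2 1/3 stops darker.
Aperture: f/18 → f/16 → f/14 → f/13 → f/11 → f/10 → f/9 — 2 stops wider (brighter).
Shutter speed: 20 → 15 → 13 → 10 → 8 → 6 → 5 — 2 stops shorter (darker).
Net so far: 2 1/3 stops darker. ISO: 1250 → 1600 → 2000 → 2500 → 3200 → 4000 → 5000 → 6400.

ISO 6400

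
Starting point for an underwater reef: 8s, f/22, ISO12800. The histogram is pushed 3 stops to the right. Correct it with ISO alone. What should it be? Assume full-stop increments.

ISO 1600

Overexposed by 3 stops → need 3 stops darker.
ISO: 12800 → 6400 → 3200 → 1600.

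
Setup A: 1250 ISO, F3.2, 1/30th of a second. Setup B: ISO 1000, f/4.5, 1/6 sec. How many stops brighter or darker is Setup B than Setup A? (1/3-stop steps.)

1 stop brighter

Aperture: f/3.2 → f/3.5 → f/4 → f/4.5 — 1 stop narrower (darker).
Shutter speed: 1/30 → 1/25 → 1/20 → 1/15 → 1/13 → 1/10 → 1/8 → 1/6 — 2 1/3 stops slower (brighter).
ISO: 1250 → 1000 — 1/3 stop lower (darker).
Net: −1 +2 1/3 −1/3 = +1 stop.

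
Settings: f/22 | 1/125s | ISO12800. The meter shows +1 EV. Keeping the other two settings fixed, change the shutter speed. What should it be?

1/250s

Overexposed by 1 stop → need 1 stop darker.
Shutter speed: 1/125 → 1/250.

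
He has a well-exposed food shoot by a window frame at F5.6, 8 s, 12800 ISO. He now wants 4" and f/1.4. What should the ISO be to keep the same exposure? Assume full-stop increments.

ISO 1600

Shutter speed: 8 → 4 — 1 stop shorter (darker).
Aperture: f/5.6 → f/4 → f/2.8 → f/2 → f/1.4 — 4 stops larger aperture (brighter).
Net change so far: 3 stops brighter. Offset with the ISO: 12800 → 6400 → 3200 → 1600.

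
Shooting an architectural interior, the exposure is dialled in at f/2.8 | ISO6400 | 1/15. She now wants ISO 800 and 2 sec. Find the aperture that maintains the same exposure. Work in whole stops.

ISO: 6400 → 3200 → 1600 → 800 — 3 stops lower (darker).
Shutter speed: 1/15 → 1/8 → 1/4 → 1/2 → 1 → 2 — 5 stops slower (brighter).
Net change so far: 2 stops brighter. Offset with the aperture: f/2.8 → f/4 → f/5.6.

f/5.6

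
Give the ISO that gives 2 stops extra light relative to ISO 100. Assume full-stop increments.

ISO 400

ISO: 100 → 200 → 400 — 2 stops higher (brighter).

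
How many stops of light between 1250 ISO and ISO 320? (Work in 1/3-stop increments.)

2 stops

1250 → 1000 → 800 → 640 → 500 → 400 → 320 — count the steps: 6 third-stops = 2 stops.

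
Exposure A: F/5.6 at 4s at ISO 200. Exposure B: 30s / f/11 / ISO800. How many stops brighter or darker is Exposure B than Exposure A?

3 stops brighter

Aperture: f/5.6 → f/8 → f/11 — 2 stops stopped down (darker).
Shutter speed: 4 → 8 → 15 → 30 — 3 stops longer (brighter).
ISO: 200 → 400 → 800 — 2 stops raised (brighter).
Net: −2 +3 +2 = +3 stops.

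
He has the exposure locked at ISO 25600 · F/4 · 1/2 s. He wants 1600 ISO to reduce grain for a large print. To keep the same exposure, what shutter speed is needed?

ISO: 25600 → 12800 → 6400 → 3200 → 1600 — 4 stops dropped (darker).
Need 4 stops brighter from the shutter speed: 1/2 → 1 → 2 → 4 → 8.

8 s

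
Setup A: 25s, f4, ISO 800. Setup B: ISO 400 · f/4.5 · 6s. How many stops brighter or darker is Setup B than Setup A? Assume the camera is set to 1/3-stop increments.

3 1/3 stops darker

Aperture: f/4 → f/4.5 — 1/3 stop stopped down (darker).
Shutter speed: 25 → 20 → 15 → 13 → 10 → 8 → 6 — 2 stops faster (darker).
ISO: 800 → 640 → 500 → 400 — 1 stop lower (darker).
Net: −1/3 −2 −1 = −3 1/3 stops.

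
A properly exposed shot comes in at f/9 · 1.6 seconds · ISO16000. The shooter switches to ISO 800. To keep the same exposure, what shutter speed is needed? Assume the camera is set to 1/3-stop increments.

30 s

ISO: 16000 → 12800 → 10000 → 8000 → 6400 → 5000 → 4000 → 3200 → 2500 → 2000 → 1600 → 1250 → 1000 → 800 — 4 1/3 stops lower (darker).
Need 4 1/3 stops brighter from the shutter speed: 1.6 → 2 → 2.5 → 3.2 → 4 → 5 → 6 → 8 → 10 → 13 → 15 → 20 → 25 → 30.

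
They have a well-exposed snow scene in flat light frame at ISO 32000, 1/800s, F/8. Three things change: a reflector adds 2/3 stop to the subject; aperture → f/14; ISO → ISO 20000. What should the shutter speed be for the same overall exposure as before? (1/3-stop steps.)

Scene light: 2/3 stop brighter.
Aperture: f/8 → f/9 → f/10 → f/11 → f/13 → f/14 — 1 2/3 stops stopped down (darker).
ISO: 32000 → 25600 → 20000 — 2/3 stop lower (darker).
Net so far: 1 2/3 stops darker. Shutter speed: 1/800 → 1/640 → 1/500 → 1/400 → 1/320 → 1/250.

1/250s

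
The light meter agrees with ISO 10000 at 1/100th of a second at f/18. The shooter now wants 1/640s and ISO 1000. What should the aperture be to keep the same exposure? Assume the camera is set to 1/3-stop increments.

f/2.2

Shutter speed: 1/100 → 1/125 → 1/160 → 1/200 → 1/250 → 1/320 → 1/400 → 1/500 → 1/640 — 2 2/3 stops shorter (darker).
ISO: 10000 → 8000 → 6400 → 5000 → 4000 → 3200 → 2500 → 2000 → 1600 → 1250 → 1000 — 3 1/3 stops lower (darker).
Net change so far: 6 stops darker. Offset with the aperture: f/18 → f/16 → f/14 → f/13 → f/11 → f/10 → f/9 → f/8 → f/7.1 → f/6.3 → f/5.6 → f/5 → f/4.5 → f/4 → f/3.5 → f/3.2 → f/2.8 → f/2.5 → f/2.2.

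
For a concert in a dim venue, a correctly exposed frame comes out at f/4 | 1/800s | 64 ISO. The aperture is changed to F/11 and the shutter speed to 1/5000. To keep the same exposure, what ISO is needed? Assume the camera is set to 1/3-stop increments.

ISO 3200

Aperture: f/4 → f/4.5 → f/5 → f/5.6 → f/6.3 → f/7.1 → f/8 → f/9 → f/10 → f/11 — 3 stops narrower (darker).
Shutter speed: 1/800 → 1/1000 → 1/1250 → 1/1600 → 1/2000 → 1/2500 → 1/3200 → 1/4000 → 1/5000 — 2 2/3 stops shorter (darker).
Net change so far: 5 2/3 stops darker. Offset with the ISO: 64 → 80 → 100 → 125 → 160 → 200 → 250 → 320 → 400 → 500 → 640 → 800 → 1000 → 1250 → 1600 → 2000 → 2500 → 3200.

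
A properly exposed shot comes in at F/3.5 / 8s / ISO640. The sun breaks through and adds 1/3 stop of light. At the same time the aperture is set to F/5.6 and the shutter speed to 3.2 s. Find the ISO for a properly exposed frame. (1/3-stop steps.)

ISO 3200

Scene light: 1/3 stop brighter.
Aperture: f/3.5 → f/4 → f/4.5 → f/5 → f/5.6 — 1 1/3 stops smaller aperture (darker).
Shutter speed: 8 → 6 → 5 → 4 → 3.2 — 1 1/3 stops faster (darker).
Net so far: 2 1/3 stops darker. ISO: 640 → 800 → 1000 → 1250 → 1600 → 2000 → 2500 → 3200.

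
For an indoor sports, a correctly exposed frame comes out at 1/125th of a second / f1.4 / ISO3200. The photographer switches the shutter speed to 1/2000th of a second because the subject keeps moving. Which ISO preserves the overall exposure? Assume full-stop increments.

ISO 51200

Shutter speed: 1/125 → 1/250 → 1/500 → 1/1000 → 1/2000 — 4 stops shorter (darker).
Need 4 stops brighter from the ISO: 3200 → 6400 → 12800 → 25600 → 51200.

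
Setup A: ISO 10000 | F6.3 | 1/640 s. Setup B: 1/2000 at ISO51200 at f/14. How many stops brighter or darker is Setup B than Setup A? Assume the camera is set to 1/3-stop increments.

Aperture: f/6.3 → f/7.1 → f/8 → f/9 → f/10 → f/11 → f/13 → f/14 — 2 1/3 stops smaller aperture (darker).
Shutter speed: 1/640 → 1/800 → 1/1000 → 1/1250 → 1/1600 → 1/2000 — 1 2/3 stops faster (darker).
ISO: 10000 → 12800 → 16000 → 20000 → 25600 → 32000 → 40000 → 51200 — 2 1/3 stops raised (brighter).
Net: −2 1/3 −1 2/3 +2 1/3 = −1 2/3 stops.

1 2/3 stops darker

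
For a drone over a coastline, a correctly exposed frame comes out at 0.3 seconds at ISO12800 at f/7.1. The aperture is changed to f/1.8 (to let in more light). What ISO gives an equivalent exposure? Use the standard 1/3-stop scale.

Aperture: f/7.1 → f/6.3 → f/5.6 → f/5 → f/4.5 → f/4 → f/3.5 → f/3.2 → f/2.8 → f/2.5 → f/2.2 → f/2 → f/1.8 — 4 stops larger aperture (brighter).
Need 4 stops darker from the ISO: 12800 → 10000 → 8000 → 6400 → 5000 → 4000 → 3200 → 2500 → 2000 → 1600 → 1250 → 1000 → 800.

ISO 800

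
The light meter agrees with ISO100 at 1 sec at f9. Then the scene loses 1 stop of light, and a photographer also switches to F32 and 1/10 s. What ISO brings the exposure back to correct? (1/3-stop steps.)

Scene light: 1 stop darker.
Aperture: f/9 → f/10 → f/11 → f/13 → f/14 → f/16 → f/18 → f/20 → f/22 → f/25 → f/29 → f/32 — 3 2/3 stops stopped down (darker).
Shutter speed: 1 → 0.8 → 0.6 → 0.5 → 0.4 → 0.3 → 1/4 → 1/5 → 1/6 → 1/8 → 1/10 — 3 1/3 stops faster (darker).
Net so far: 8 stops darker. ISO: 100 → 125 → 160 → 200 → 250 → 320 → 400 → 500 → 640 → 800 → 1000 → 1250 → 1600 → 2000 → 2500 → 3200 → 4000 → 5000 → 6400 → 8000 → 10000 → 12800 → 16000 → 20000 → 25600.

ISO 25600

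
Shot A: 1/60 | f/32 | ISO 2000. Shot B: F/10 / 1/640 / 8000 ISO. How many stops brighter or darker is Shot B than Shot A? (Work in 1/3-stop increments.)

2 stops brighter

Aperture: f/32 → f/29 → f/25 → f/22 → f/20 → f/18 → f/16 → f/14 → f/13 → f/11 → f/10 — 3 1/3 stops larger aperture (brighter).
Shutter speed: 1/60 → 1/80 → 1/100 → 1/125 → 1/160 → 1/200 → 1/250 → 1/320 → 1/400 → 1/500 → 1/640 — 3 1/3 stops shorter (darker).
ISO: 2000 → 2500 → 3200 → 4000 → 5000 → 6400 → 8000 — 2 stops raised (brighter).
Net: +3 1/3 −3 1/3 +2 = +2 stops.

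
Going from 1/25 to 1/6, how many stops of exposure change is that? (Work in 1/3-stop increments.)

1/25 → 1/20 → 1/15 → 1/13 → 1/10 → 1/8 → 1/6 — count the steps: 6 third-stops = 2 stops.

2 stops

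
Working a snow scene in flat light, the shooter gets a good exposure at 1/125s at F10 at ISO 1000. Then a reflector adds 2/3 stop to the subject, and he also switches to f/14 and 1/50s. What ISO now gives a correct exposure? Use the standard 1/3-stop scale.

Scene light: 2/3 stop brighter.
Aperture: f/10 → f/11 → f/13 → f/14 — 1 stop smaller aperture (darker).
Shutter speed: 1/125 → 1/100 → 1/80 → 1/60 → 1/50 — 1 1/3 stops longer (brighter).
Net so far: 1 stop brighter. ISO: 1000 → 800 → 640 → 500.

ISO 500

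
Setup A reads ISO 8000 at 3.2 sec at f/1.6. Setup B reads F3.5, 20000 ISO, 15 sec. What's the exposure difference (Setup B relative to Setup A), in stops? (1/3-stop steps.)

Aperture: f/1.6 → f/1.8 → f/2 → f/2.2 → f/2.5 → f/2.8 → f/3.2 → f/3.5 — 2 1/3 stops smaller aperture (darker).
Shutter speed: 3.2 → 4 → 5 → 6 → 8 → 10 → 13 → 15 — 2 1/3 stops longer (brighter).
ISO: 8000 → 10000 → 12800 → 16000 → 20000 — 1 1/3 stops raised (brighter).
Net: −2 1/3 +2 1/3 +1 1/3 = +1 1/3 stops.

1 1/3 stops brighter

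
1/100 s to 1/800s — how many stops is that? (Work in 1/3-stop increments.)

3 stops

1/100 → 1/125 → 1/160 → 1/200 → 1/250 → 1/320 → 1/400 → 1/500 → 1/640 → 1/800 — count the steps: 9 third-stops = 3 stops.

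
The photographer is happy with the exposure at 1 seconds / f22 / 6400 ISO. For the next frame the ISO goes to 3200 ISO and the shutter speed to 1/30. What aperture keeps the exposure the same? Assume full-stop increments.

f/2.8

ISO: 6400 → 3200 — 1 stop lower (darker).
Shutter speed: 1 → 1/2 → 1/4 → 1/8 → 1/15 → 1/30 — 5 stops faster (darker).
Net change so far: 6 stops darker. Offset with the aperture: f/22 → f/16 → f/11 → f/8 → f/5.6 → f/4 → f/2.8.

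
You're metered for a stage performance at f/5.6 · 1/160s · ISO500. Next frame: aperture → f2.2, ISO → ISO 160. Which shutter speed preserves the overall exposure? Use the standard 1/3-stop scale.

1/320s

Aperture: f/5.6 → f/5 → f/4.5 → f/4 → f/3.5 → f/3.2 → f/2.8 → f/2.5 → f/2.2 — 2 2/3 stops opened up (brighter).
ISO: 500 → 400 → 320 → 250 → 200 → 160 — 1 2/3 stops lower (darker).
Net change so far: 1 stop brighter. Offset with the shutter speed: 1/160 → 1/200 → 1/250 → 1/320.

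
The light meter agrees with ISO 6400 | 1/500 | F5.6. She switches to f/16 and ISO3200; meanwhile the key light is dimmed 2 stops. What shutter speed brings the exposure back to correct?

Scene light: 2 stops darker.
Aperture: f/5.6 → f/8 → f/11 → f/16 — 3 stops narrower (darker).
ISO: 6400 → 3200 — 1 stop dropped (darker).
Net so far: 6 stops darker. Shutter speed: 1/500 → 1/250 → 1/125 → 1/60 → 1/30 → 1/15 → 1/8.

1/8s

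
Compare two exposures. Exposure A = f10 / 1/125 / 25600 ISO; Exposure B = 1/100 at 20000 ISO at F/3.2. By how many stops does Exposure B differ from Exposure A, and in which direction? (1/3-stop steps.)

Aperture: f/10 → f/9 → f/8 → f/7.1 → f/6.3 → f/5.6 → f/5 → f/4.5 → f/4 → f/3.5 → f/3.2 — 3 1/3 stops larger aperture (brighter).
Shutter speed: 1/125 → 1/100 — 1/3 stop longer (brighter).
ISO: 25600 → 20000 — 1/3 stop dropped (darker).
Net: +3 1/3 +1/3 −1/3 = +3 1/3 stops.

3 1/3 stops brighter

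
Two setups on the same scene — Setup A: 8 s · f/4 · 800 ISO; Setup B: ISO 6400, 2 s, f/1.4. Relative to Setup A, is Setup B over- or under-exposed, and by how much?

4 stops brighter

Aperture: f/4 → f/2.8 → f/2 → f/1.4 — 3 stops larger aperture (brighter).
Shutter speed: 8 → 4 → 2 — 2 stops shorter (darker).
ISO: 800 → 1600 → 3200 → 6400 — 3 stops raised (brighter).
Net: +3 −2 +3 = +4 stops.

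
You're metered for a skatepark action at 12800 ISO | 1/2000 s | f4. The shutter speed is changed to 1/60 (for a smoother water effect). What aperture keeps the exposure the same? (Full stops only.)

Shutter speed: 1/2000 → 1/1000 → 1/500 → 1/250 → 1/125 → 1/60 — 5 stops slower (brighter).
Need 5 stops darker from the aperture: f/4 → f/5.6 → f/8 → f/11 → f/16 → f/22.

f/22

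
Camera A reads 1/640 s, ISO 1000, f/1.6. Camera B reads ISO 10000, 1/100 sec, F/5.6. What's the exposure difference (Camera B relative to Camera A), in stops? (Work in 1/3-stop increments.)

2 1/3 stops brighter

Aperture: f/1.6 → f/1.8 → f/2 → f/2.2 → f/2.5 → f/2.8 → f/3.2 → f/3.5 → f/4 → f/4.5 → f/5 → f/5.6 — 3 2/3 stops narrower (darker).
Shutter speed: 1/640 → 1/500 → 1/400 → 1/320 → 1/250 → 1/200 → 1/160 → 1/125 → 1/100 — 2 2/3 stops longer (brighter).
ISO: 1000 → 1250 → 1600 → 2000 → 2500 → 3200 → 4000 → 5000 → 6400 → 8000 → 10000 — 3 1/3 stops higher (brighter).
Net: −3 2/3 +2 2/3 +3 1/3 = +2 1/3 stops.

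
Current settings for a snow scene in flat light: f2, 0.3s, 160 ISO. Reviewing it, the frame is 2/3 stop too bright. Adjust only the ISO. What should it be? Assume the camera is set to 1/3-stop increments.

Overexposed by 2/3 stop → need 2/3 stop darker.
ISO: 160 → 125 → 100.

ISO 100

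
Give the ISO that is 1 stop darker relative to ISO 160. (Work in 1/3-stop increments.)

ISO: 160 → 125 → 100 → 80 — 1 stop dropped (darker).

ISO 80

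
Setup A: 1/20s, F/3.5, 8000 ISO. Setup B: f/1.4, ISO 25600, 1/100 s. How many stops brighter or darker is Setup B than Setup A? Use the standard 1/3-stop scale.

Aperture: f/3.5 → f/3.2 → f/2.8 → f/2.5 → f/2.2 → f/2 → f/1.8 → f/1.6 → f/1.4 — 2 2/3 stops wider (brighter).
Shutter speed: 1/20 → 1/25 → 1/30 → 1/40 → 1/50 → 1/60 → 1/80 → 1/100 — 2 1/3 stops shorter (darker).
ISO: 8000 → 10000 → 12800 → 16000 → 20000 → 25600 — 1 2/3 stops raised (brighter).
Net: +2 2/3 −2 1/3 +1 2/3 = +2 stops.

2 stops brighter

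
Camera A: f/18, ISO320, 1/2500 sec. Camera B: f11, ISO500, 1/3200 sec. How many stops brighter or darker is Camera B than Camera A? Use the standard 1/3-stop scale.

Aperture: f/18 → f/16 → f/14 → f/13 → f/11 — 1 1/3 stops opened up (brighter).
Shutter speed: 1/2500 → 1/3200 — 1/3 stop faster (darker).
ISO: 320 → 400 → 500 — 2/3 stop higher (brighter).
Net: +1 1/3 −1/3 +2/3 = +1 2/3 stops.

1 2/3 stops brighter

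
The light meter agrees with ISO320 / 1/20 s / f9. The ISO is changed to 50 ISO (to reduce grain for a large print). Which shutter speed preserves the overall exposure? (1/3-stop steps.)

ISO: 320 → 250 → 200 → 160 → 125 → 100 → 80 → 64 → 50 — 2 2/3 stops lower (darker).
Need 2 2/3 stops brighter from the shutter speed: 1/20 → 1/15 → 1/13 → 1/10 → 1/8 → 1/6 → 1/5 → 1/4 → 0.3.

0.3 s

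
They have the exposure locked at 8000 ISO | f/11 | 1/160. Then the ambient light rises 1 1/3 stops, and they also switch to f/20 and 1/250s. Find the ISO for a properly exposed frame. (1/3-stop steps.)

Scene light: 1 1/3 stops brighter.
Aperture: f/11 → f/13 → f/14 → f/16 → f/18 → f/20 — 1 2/3 stops smaller aperture (darker).
Shutter speed: 1/160 → 1/200 → 1/250 — 2/3 stop faster (darker).
Net so far: 1 stop darker. ISO: 8000 → 10000 → 12800 → 16000.

ISO 16000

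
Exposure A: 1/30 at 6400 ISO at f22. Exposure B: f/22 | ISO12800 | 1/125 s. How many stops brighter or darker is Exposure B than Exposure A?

Aperture: unchanged.
Shutter speed: 1/30 → 1/60 → 1/125 — 2 stops faster (darker).
ISO: 6400 → 12800 — 1 stop raised (brighter).
Net: −2 +1 = −1 stop.

1 stop darker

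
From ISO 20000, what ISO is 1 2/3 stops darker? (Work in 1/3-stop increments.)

ISO: 20000 → 16000 → 12800 → 10000 → 8000 → 6400 — 1 2/3 stops dropped (darker).

ISO 6400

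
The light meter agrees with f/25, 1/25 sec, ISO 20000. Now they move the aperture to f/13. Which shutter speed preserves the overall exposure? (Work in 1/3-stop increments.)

Aperture: f/25 → f/22 → f/20 → f/18 → f/16 → f/14 → f/13 — 2 stops opened up (brighter).
Need 2 stops darker from the shutter speed: 1/25 → 1/30 → 1/40 → 1/50 → 1/60 → 1/80 → 1/100.

1/100s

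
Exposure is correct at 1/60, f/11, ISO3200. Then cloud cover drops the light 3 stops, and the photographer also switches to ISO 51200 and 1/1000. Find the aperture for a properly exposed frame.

Scene light: 3 stops darker.
ISO: 3200 → 6400 → 12800 → 25600 → 51200 — 4 stops higher (brighter).
Shutter speed: 1/60 → 1/125 → 1/250 → 1/500 → 1/1000 — 4 stops faster (darker).
Net so far: 3 stops darker. Aperture: f/11 → f/8 → f/5.6 → f/4.

f/4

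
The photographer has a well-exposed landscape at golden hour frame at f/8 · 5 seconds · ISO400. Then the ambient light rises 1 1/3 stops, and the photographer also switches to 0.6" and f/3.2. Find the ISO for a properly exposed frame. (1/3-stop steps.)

ISO 200

Scene light: 1 1/3 stops brighter.
Shutter speed: 5 → 4 → 3.2 → 2.5 → 2 → 1.6 → 1.3 → 1 → 0.8 → 0.6 — 3 stops faster (darker).
Aperture: f/8 → f/7.1 → f/6.3 → f/5.6 → f/5 → f/4.5 → f/4 → f/3.5 → f/3.2 — 2 2/3 stops larger aperture (brighter).
Net so far: 1 stop brighter. ISO: 400 → 320 → 250 → 200.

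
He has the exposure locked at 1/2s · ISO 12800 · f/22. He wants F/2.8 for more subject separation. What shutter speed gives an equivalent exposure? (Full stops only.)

1/125s

Aperture: f/22 → f/16 → f/11 → f/8 → f/5.6 → f/4 → f/2.8 — 6 stops larger aperture (brighter).
Need 6 stops darker from the shutter speed: 1/2 → 1/4 → 1/8 → 1/15 → 1/30 → 1/60 → 1/125.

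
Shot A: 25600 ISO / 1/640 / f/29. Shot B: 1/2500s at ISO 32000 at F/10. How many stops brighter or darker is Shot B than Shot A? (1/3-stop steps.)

Aperture: f/29 → f/25 → f/22 → f/20 → f/18 → f/16 → f/14 → f/13 → f/11 → f/10 — 3 stops opened up (brighter).
Shutter speed: 1/640 → 1/800 → 1/1000 → 1/1250 → 1/1600 → 1/2000 → 1/2500 — 2 stops faster (darker).
ISO: 25600 → 32000 — 1/3 stop raised (brighter).
Net: +3 −2 +1/3 = +1 1/3 stops.

1 1/3 stops brighter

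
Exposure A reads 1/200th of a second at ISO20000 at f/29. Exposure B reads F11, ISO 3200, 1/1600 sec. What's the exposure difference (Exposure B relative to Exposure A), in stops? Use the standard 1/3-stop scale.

Aperture: f/29 → f/25 → f/22 → f/20 → f/18 → f/16 → f/14 → f/13 → f/11 — 2 2/3 stops opened up (brighter).
Shutter speed: 1/200 → 1/250 → 1/320 → 1/400 → 1/500 → 1/640 → 1/800 → 1/1000 → 1/1250 → 1/1600 — 3 stops shorter (darker).
ISO: 20000 → 16000 → 12800 → 10000 → 8000 → 6400 → 5000 → 4000 → 3200 — 2 2/3 stops lower (darker).
Net: +2 2/3 −3 −2 2/3 = −3 stops.

3 stops darker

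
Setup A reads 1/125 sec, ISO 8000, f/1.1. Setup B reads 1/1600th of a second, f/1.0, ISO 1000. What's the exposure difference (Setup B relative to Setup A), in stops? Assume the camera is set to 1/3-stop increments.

Aperture: f/1.1 → f/1.0 — 1/3 stop larger aperture (brighter).
Shutter speed: 1/125 → 1/160 → 1/200 → 1/250 → 1/320 → 1/400 → 1/500 → 1/640 → 1/800 → 1/1000 → 1/1250 → 1/1600 — 3 2/3 stops faster (darker).
ISO: 8000 → 6400 → 5000 → 4000 → 3200 → 2500 → 2000 → 1600 → 1250 → 1000 — 3 stops lower (darker).
Net: +1/3 −3 2/3 −3 = −6 1/3 stops.

6 1/3 stops darker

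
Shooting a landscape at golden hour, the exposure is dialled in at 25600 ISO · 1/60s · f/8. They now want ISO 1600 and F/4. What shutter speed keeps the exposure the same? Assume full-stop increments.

ISO: 25600 → 12800 → 6400 → 3200 → 1600 — 4 stops lower (darker).
Aperture: f/8 → f/5.6 → f/4 — 2 stops wider (brighter).
Net change so far: 2 stops darker. Offset with the shutter speed: 1/60 → 1/30 → 1/15.

1/15s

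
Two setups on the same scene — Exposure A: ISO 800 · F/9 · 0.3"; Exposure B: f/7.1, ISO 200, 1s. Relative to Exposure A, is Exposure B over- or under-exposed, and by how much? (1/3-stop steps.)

Aperture: f/9 → f/8 → f/7.1 — 2/3 stop wider (brighter).
Shutter speed: 0.3 → 0.4 → 0.5 → 0.6 → 0.8 → 1 — 1 2/3 stops slower (brighter).
ISO: 800 → 640 → 500 → 400 → 320 → 250 → 200 — 2 stops dropped (darker).
Net: +2/3 +1 2/3 −2 = +1/3 stops.

1/3 stop brighter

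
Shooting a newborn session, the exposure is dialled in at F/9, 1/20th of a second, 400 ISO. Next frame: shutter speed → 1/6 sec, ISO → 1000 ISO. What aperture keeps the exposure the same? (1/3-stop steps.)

Shutter speed: 1/20 → 1/15 → 1/13 → 1/10 → 1/8 → 1/6 — 1 2/3 stops longer (brighter).
ISO: 400 → 500 → 640 → 800 → 1000 — 1 1/3 stops raised (brighter).
Net change so far: 3 stops brighter. Offset with the aperture: f/9 → f/10 → f/11 → f/13 → f/14 → f/16 → f/18 → f/20 → f/22 → f/25.

f/25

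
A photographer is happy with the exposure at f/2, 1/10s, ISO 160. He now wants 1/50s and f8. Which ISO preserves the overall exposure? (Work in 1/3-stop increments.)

ISO 12800

Shutter speed: 1/10 → 1/13 → 1/15 → 1/20 → 1/25 → 1/30 → 1/40 → 1/50 — 2 1/3 stops faster (darker).
Aperture: f/2 → f/2.2 → f/2.5 → f/2.8 → f/3.2 → f/3.5 → f/4 → f/4.5 → f/5 → f/5.6 → f/6.3 → f/7.1 → f/8 — 4 stops narrower (darker).
Net change so far: 6 1/3 stops darker. Offset with the ISO: 160 → 200 → 250 → 320 → 400 → 500 → 640 → 800 → 1000 → 1250 → 1600 → 2000 → 2500 → 3200 → 4000 → 5000 → 6400 → 8000 → 10000 → 12800.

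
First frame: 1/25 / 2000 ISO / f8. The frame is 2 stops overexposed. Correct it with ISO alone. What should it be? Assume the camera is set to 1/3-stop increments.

Overexposed by 2 stops → need 2 stops darker.
ISO: 2000 → 1600 → 1250 → 1000 → 800 → 640 → 500.

ISO 500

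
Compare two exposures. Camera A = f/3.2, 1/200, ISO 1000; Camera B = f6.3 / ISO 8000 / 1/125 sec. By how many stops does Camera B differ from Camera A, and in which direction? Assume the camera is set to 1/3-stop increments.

1 2/3 stops brighter

Aperture: f/3.2 → f/3.5 → f/4 → f/4.5 → f/5 → f/5.6 → f/6.3 — 2 stops smaller aperture (darker).
Shutter speed: 1/200 → 1/160 → 1/125 — 2/3 stop longer (brighter).
ISO: 1000 → 1250 → 1600 → 2000 → 2500 → 3200 → 4000 → 5000 → 6400 → 8000 — 3 stops higher (brighter).
Net: −2 +2/3 +3 = +1 2/3 stops.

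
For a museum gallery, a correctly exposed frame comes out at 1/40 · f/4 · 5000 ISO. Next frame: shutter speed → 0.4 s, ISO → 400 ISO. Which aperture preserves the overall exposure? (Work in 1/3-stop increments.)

f/4.5

Shutter speed: 1/40 → 1/30 → 1/25 → 1/20 → 1/15 → 1/13 → 1/10 → 1/8 → 1/6 → 1/5 → 1/4 → 0.3 → 0.4 — 4 stops slower (brighter).
ISO: 5000 → 4000 → 3200 → 2500 → 2000 → 1600 → 1250 → 1000 → 800 → 640 → 500 → 400 — 3 2/3 stops lower (darker).
Net change so far: 1/3 stop brighter. Offset with the aperture: f/4 → f/4.5.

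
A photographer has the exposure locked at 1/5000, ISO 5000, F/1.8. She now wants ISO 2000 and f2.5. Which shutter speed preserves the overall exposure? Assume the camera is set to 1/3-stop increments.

ISO: 5000 → 4000 → 3200 → 2500 → 2000 — 1 1/3 stops dropped (darker).
Aperture: f/1.8 → f/2 → f/2.2 → f/2.5 — 1 stop smaller aperture (darker).
Net change so far: 2 1/3 stops darker. Offset with the shutter speed: 1/5000 → 1/4000 → 1/3200 → 1/2500 → 1/2000 → 1/1600 → 1/1250 → 1/1000.

1/1000s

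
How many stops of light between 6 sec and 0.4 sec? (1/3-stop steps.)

4 stops

6 → 5 → 4 → 3.2 → 2.5 → 2 → 1.6 → 1.3 → 1 → 0.8 → 0.6 → 0.5 → 0.4 — count the steps: 12 third-stops = 4 stops.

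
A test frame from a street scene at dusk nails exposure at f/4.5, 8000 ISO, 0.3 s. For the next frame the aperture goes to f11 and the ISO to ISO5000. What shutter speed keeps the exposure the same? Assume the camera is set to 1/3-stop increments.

3.2 s

Aperture: f/4.5 → f/5 → f/5.6 → f/6.3 → f/7.1 → f/8 → f/9 → f/10 → f/11 — 2 2/3 stops stopped down (darker).
ISO: 8000 → 6400 → 5000 — 2/3 stop dropped (darker).
Net change so far: 3 1/3 stops darker. Offset with the shutter speed: 0.3 → 0.4 → 0.5 → 0.6 → 0.8 → 1 → 1.3 → 1.6 → 2 → 2.5 → 3.2.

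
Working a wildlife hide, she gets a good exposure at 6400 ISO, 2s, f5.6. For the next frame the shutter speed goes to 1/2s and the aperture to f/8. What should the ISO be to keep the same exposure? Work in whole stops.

ISO 51200

Shutter speed: 2 → 1 → 1/2 — 2 stops faster (darker).
Aperture: f/5.6 → f/8 — 1 stop narrower (darker).
Net change so far: 3 stops darker. Offset with the ISO: 6400 → 12800 → 25600 → 51200.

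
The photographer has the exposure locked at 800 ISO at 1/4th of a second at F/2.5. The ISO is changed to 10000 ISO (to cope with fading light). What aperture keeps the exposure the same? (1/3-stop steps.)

ISO: 800 → 1000 → 1250 → 1600 → 2000 → 2500 → 3200 → 4000 → 5000 → 6400 → 8000 → 10000 — 3 2/3 stops raised (brighter).
Need 3 2/3 stops darker from the aperture: f/2.5 → f/2.8 → f/3.2 → f/3.5 → f/4 → f/4.5 → f/5 → f/5.6 → f/6.3 → f/7.1 → f/8 → f/9.

f/9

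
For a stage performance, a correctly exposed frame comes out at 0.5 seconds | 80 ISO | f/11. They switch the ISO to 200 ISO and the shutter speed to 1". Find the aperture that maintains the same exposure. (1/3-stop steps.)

f/25

ISO: 80 → 100 → 125 → 160 → 200 — 1 1/3 stops higher (brighter).
Shutter speed: 0.5 → 0.6 → 0.8 → 1 — 1 stop longer (brighter).
Net change so far: 2 1/3 stops brighter. Offset with the aperture: f/11 → f/13 → f/14 → f/16 → f/18 → f/20 → f/22 → f/25.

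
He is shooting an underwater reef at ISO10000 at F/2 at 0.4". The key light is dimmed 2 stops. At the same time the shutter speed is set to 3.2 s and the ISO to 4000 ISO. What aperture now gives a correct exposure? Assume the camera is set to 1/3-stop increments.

f/1.8

Scene light: 2 stops darker.
Shutter speed: 0.4 → 0.5 → 0.6 → 0.8 → 1 → 1.3 → 1.6 → 2 → 2.5 → 3.2 — 3 stops longer (brighter).
ISO: 10000 → 8000 → 6400 → 5000 → 4000 — 1 1/3 stops dropped (darker).
Net so far: 1/3 stop darker. Aperture: f/2 → f/1.8.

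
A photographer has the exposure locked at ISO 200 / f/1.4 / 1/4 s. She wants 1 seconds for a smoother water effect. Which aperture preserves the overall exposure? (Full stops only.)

f/2.8

Shutter speed: 1/4 → 1/2 → 1 — 2 stops slower (brighter).
Need 2 stops darker from the aperture: f/1.4 → f/2 → f/2.8.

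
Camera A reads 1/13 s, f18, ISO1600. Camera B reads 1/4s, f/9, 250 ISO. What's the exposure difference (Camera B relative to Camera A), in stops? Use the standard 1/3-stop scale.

Aperture: f/18 → f/16 → f/14 → f/13 → f/11 → f/10 → f/9 — 2 stops wider (brighter).
Shutter speed: 1/13 → 1/10 → 1/8 → 1/6 → 1/5 → 1/4 — 1 2/3 stops slower (brighter).
ISO: 1600 → 1250 → 1000 → 800 → 640 → 500 → 400 → 320 → 250 — 2 2/3 stops lower (darker).
Net: +2 +1 2/3 −2 2/3 = +1 stop.

1 stop brighter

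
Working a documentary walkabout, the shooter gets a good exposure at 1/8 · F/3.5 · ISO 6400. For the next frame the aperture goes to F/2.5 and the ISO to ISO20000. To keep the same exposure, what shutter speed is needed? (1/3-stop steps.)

1/50s

Aperture: f/3.5 → f/3.2 → f/2.8 → f/2.5 — 1 stop larger aperture (brighter).
ISO: 6400 → 8000 → 10000 → 12800 → 16000 → 20000 — 1 2/3 stops higher (brighter).
Net change so far: 2 2/3 stops brighter. Offset with the shutter speed: 1/8 → 1/10 → 1/13 → 1/15 → 1/20 → 1/25 → 1/30 → 1/40 → 1/50.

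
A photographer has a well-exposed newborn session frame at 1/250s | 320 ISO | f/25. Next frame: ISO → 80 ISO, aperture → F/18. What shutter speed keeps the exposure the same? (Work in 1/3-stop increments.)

ISO: 320 → 250 → 200 → 160 → 125 → 100 → 80 — 2 stops lower (darker).
Aperture: f/25 → f/22 → f/20 → f/18 — 1 stop opened up (brighter).
Net change so far: 1 stop darker. Offset with the shutter speed: 1/250 → 1/200 → 1/160 → 1/125.

1/125s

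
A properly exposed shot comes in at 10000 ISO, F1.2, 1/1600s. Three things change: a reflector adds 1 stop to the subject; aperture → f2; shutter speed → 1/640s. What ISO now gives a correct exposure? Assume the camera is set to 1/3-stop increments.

ISO 5000

Scene light: 1 stop brighter.
Aperture: f/1.2 → f/1.4 → f/1.6 → f/1.8 → f/2 — 1 1/3 stops smaller aperture (darker).
Shutter speed: 1/1600 → 1/1250 → 1/1000 → 1/800 → 1/640 — 1 1/3 stops slower (brighter).
Net so far: 1 stop brighter. ISO: 10000 → 8000 → 6400 → 5000.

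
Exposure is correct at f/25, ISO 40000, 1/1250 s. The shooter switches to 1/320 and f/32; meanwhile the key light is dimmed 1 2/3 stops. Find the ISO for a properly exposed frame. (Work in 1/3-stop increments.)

ISO 51200

Scene light: 1 2/3 stops darker.
Shutter speed: 1/1250 → 1/1000 → 1/800 → 1/640 → 1/500 → 1/400 → 1/320 — 2 stops longer (brighter).
Aperture: f/25 → f/29 → f/32 — 2/3 stop stopped down (darker).
Net so far: 1/3 stop darker. ISO: 40000 → 51200.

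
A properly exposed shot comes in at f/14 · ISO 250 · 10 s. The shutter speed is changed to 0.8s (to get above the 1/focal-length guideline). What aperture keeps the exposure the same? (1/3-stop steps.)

f/4

Shutter speed: 10 → 8 → 6 → 5 → 4 → 3.2 → 2.5 → 2 → 1.6 → 1.3 → 1 → 0.8 — 3 2/3 stops shorter (darker).
Need 3 2/3 stops brighter from the aperture: f/14 → f/13 → f/11 → f/10 → f/9 → f/8 → f/7.1 → f/6.3 → f/5.6 → f/5 → f/4.5 → f/4.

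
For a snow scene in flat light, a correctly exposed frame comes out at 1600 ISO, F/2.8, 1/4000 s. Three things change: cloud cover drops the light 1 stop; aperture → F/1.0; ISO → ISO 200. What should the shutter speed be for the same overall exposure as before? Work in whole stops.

Scene light: 1 stop darker.
Aperture: f/2.8 → f/2 → f/1.4 → f/1.0 — 3 stops opened up (brighter).
ISO: 1600 → 800 → 400 → 200 — 3 stops dropped (darker).
Net so far: 1 stop darker. Shutter speed: 1/4000 → 1/2000.

1/2000s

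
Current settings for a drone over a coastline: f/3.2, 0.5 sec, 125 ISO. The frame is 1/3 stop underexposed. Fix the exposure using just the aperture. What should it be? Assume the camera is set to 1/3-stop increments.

Underexposed by 1/3 stop → need 1/3 stop brighter.
Aperture: f/3.2 → f/2.8.

f/2.8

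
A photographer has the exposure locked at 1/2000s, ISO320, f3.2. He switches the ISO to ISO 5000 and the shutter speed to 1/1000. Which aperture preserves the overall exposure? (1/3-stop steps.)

f/18

ISO: 320 → 400 → 500 → 640 → 800 → 1000 → 1250 → 1600 → 2000 → 2500 → 3200 → 4000 → 5000 — 4 stops raised (brighter).
Shutter speed: 1/2000 → 1/1600 → 1/1250 → 1/1000 — 1 stop longer (brighter).
Net change so far: 5 stops brighter. Offset with the aperture: f/3.2 → f/3.5 → f/4 → f/4.5 → f/5 → f/5.6 → f/6.3 → f/7.1 → f/8 → f/9 → f/10 → f/11 → f/13 → f/14 → f/16 → f/18.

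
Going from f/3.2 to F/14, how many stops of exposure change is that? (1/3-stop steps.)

4 1/3 stops

f/3.2 → f/3.5 → f/4 → f/4.5 → f/5 → f/5.6 → f/6.3 → f/7.1 → f/8 → f/9 → f/10 → f/11 → f/13 → f/14 — count the steps: 13 third-stops = 4 1/3 stops.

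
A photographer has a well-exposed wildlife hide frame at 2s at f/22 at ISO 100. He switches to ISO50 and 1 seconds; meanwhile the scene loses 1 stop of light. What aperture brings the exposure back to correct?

f/8

Scene light: 1 stop darker.
ISO: 100 → 50 — 1 stop dropped (darker).
Shutter speed: 2 → 1 — 1 stop faster (darker).
Net so far: 3 stops darker. Aperture: f/22 → f/16 → f/11 → f/8.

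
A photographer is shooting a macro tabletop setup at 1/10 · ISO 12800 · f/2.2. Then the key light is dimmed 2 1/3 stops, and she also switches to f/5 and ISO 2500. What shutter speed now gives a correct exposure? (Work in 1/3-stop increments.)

Scene light: 2 1/3 stops darker.
Aperture: f/2.2 → f/2.5 → f/2.8 → f/3.2 → f/3.5 → f/4 → f/4.5 → f/5 — 2 1/3 stops stopped down (darker).
ISO: 12800 → 10000 → 8000 → 6400 → 5000 → 4000 → 3200 → 2500 — 2 1/3 stops dropped (darker).
Net so far: 7 stops darker. Shutter speed: 1/10 → 1/8 → 1/6 → 1/5 → 1/4 → 0.3 → 0.4 → 0.5 → 0.6 → 0.8 → 1 → 1.3 → 1.6 → 2 → 2.5 → 3.2 → 4 → 5 → 6 → 8 → 10 → 13.

13 s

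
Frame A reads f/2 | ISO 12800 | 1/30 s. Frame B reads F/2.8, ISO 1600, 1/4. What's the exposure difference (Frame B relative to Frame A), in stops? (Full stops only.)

1 stop darker

Aperture: f/2 → f/2.8 — 1 stop stopped down (darker).
Shutter speed: 1/30 → 1/15 → 1/8 → 1/4 — 3 stops longer (brighter).
ISO: 12800 → 6400 → 3200 → 1600 — 3 stops dropped (darker).
Net: −1 +3 −3 = −1 stop.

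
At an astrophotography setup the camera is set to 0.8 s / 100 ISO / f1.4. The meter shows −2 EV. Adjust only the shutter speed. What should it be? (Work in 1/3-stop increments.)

Underexposed by 2 stops → need 2 stops brighter.
Shutter speed: 0.8 → 1 → 1.3 → 1.6 → 2 → 2.5 → 3.2.

3.2 s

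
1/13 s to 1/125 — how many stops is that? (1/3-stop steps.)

1/13 → 1/15 → 1/20 → 1/25 → 1/30 → 1/40 → 1/50 → 1/60 → 1/80 → 1/100 → 1/125 — count the steps: 10 third-stops = 3 1/3 stops.

3 1/3 stops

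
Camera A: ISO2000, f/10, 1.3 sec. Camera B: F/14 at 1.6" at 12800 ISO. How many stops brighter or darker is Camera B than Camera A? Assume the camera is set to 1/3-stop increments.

2 stops brighter

Aperture: f/10 → f/11 → f/13 → f/14 — 1 stop stopped down (darker).
Shutter speed: 1.3 → 1.6 — 1/3 stop slower (brighter).
ISO: 2000 → 2500 → 3200 → 4000 → 5000 → 6400 → 8000 → 10000 → 12800 — 2 2/3 stops raised (brighter).
Net: −1 +1/3 +2 2/3 = +2 stops.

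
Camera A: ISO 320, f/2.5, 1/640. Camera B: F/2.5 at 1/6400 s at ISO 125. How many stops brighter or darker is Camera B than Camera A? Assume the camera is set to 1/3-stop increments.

4 2/3 stops darker

Aperture: unchanged.
Shutter speed: 1/640 → 1/800 → 1/1000 → 1/1250 → 1/1600 → 1/2000 → 1/2500 → 1/3200 → 1/4000 → 1/5000 → 1/6400 — 3 1/3 stops faster (darker).
ISO: 320 → 250 → 200 → 160 → 125 — 1 1/3 stops dropped (darker).
Net: −3 1/3 −1 1/3 = −4 2/3 stops.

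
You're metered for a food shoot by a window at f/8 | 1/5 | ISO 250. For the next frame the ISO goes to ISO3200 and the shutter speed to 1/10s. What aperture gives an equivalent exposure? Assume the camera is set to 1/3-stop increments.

ISO: 250 → 320 → 400 → 500 → 640 → 800 → 1000 → 1250 → 1600 → 2000 → 2500 → 3200 — 3 2/3 stops raised (brighter).
Shutter speed: 1/5 → 1/6 → 1/8 → 1/10 — 1 stop shorter (darker).
Net change so far: 2 2/3 stops brighter. Offset with the aperture: f/8 → f/9 → f/10 → f/11 → f/13 → f/14 → f/16 → f/18 → f/20.

f/20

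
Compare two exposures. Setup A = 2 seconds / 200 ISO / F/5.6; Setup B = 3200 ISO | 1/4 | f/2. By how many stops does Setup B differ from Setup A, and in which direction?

Aperture: f/5.6 → f/4 → f/2.8 → f/2 — 3 stops opened up (brighter).
Shutter speed: 2 → 1 → 1/2 → 1/4 — 3 stops shorter (darker).
ISO: 200 → 400 → 800 → 1600 → 3200 — 4 stops raised (brighter).
Net: +3 −3 +4 = +4 stops.

4 stops brighter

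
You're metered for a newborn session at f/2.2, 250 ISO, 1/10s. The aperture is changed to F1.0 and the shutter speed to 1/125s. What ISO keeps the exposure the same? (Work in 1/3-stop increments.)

ISO 640

Aperture: f/2.2 → f/2 → f/1.8 → f/1.6 → f/1.4 → f/1.2 → f/1.1 → f/1.0 — 2 1/3 stops wider (brighter).
Shutter speed: 1/10 → 1/13 → 1/15 → 1/20 → 1/25 → 1/30 → 1/40 → 1/50 → 1/60 → 1/80 → 1/100 → 1/125 — 3 2/3 stops faster (darker).
Net change so far: 1 1/3 stops darker. Offset with the ISO: 250 → 320 → 400 → 500 → 640.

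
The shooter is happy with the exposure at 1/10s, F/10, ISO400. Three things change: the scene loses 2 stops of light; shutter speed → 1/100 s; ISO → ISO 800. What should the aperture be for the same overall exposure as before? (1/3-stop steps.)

Scene light: 2 stops darker.
Shutter speed: 1/10 → 1/13 → 1/15 → 1/20 → 1/25 → 1/30 → 1/40 → 1/50 → 1/60 → 1/80 → 1/100 — 3 1/3 stops faster (darker).
ISO: 400 → 500 → 640 → 800 — 1 stop higher (brighter).
Net so far: 4 1/3 stops darker. Aperture: f/10 → f/9 → f/8 → f/7.1 → f/6.3 → f/5.6 → f/5 → f/4.5 → f/4 → f/3.5 → f/3.2 → f/2.8 → f/2.5 → f/2.2.

f/2.2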